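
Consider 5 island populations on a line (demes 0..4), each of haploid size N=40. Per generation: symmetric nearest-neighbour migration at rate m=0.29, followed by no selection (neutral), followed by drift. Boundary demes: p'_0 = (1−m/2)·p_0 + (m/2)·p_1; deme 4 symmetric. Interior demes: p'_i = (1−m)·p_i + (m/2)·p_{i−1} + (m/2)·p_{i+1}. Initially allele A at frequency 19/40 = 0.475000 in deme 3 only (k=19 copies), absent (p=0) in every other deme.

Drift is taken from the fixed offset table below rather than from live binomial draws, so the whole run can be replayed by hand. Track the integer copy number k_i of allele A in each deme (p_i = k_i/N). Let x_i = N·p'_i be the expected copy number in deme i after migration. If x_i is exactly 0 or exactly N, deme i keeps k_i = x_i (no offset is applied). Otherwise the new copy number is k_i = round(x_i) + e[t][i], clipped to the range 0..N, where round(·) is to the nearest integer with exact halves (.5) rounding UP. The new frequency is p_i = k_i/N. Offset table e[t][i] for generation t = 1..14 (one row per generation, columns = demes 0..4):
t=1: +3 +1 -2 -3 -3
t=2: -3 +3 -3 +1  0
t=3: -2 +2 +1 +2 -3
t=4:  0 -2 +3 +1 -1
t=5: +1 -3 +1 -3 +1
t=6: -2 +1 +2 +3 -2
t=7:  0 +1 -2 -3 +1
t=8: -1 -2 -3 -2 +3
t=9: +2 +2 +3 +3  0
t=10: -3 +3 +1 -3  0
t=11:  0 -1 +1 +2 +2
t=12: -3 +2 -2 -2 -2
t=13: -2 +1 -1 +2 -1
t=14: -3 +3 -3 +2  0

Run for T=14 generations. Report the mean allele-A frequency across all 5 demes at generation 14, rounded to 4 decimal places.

0.0850

t=0: k=[0 0 0 19 0]
t=1: x=[0.0000 0.0000 2.7550 13.4900 2.7550] k=[0 0 1 10 0]
t=2: x=[0.0000 0.1450 2.1600 7.2450 1.4500] k=[0 3 0 8 1]
t=3: x=[0.4350 2.1300 1.5950 5.8250 2.0150] k=[0 4 3 8 0]
t=4: x=[0.5800 3.2750 3.8700 6.1150 1.1600] k=[1 1 7 7 0]
t=5: x=[1.0000 1.8700 6.1300 5.9850 1.0150] k=[2 0 7 3 2]
t=6: x=[1.7100 1.3050 5.4050 3.4350 2.1450] k=[0 2 7 6 0]
t=7: x=[0.2900 2.4350 6.1300 5.2750 0.8700] k=[0 3 4 2 2]
t=8: x=[0.4350 2.7100 3.5650 2.2900 2.0000] k=[0 1 1 0 5]
t=9: x=[0.1450 0.8550 0.8550 0.8700 4.2750] k=[2 3 4 4 4]
t=10: x=[2.1450 3.0000 3.8550 4.0000 4.0000] k=[0 6 5 1 4]
t=11: x=[0.8700 4.9850 4.5650 2.0150 3.5650] k=[1 4 6 4 6]
t=12: x=[1.4350 3.8550 5.4200 4.5800 5.7100] k=[0 6 3 3 4]
t=13: x=[0.8700 4.6950 3.4350 3.1450 3.8550] k=[0 6 2 5 3]
t=14: x=[0.8700 4.5500 3.0150 4.2750 3.2900] k=[0 8 0 6 3]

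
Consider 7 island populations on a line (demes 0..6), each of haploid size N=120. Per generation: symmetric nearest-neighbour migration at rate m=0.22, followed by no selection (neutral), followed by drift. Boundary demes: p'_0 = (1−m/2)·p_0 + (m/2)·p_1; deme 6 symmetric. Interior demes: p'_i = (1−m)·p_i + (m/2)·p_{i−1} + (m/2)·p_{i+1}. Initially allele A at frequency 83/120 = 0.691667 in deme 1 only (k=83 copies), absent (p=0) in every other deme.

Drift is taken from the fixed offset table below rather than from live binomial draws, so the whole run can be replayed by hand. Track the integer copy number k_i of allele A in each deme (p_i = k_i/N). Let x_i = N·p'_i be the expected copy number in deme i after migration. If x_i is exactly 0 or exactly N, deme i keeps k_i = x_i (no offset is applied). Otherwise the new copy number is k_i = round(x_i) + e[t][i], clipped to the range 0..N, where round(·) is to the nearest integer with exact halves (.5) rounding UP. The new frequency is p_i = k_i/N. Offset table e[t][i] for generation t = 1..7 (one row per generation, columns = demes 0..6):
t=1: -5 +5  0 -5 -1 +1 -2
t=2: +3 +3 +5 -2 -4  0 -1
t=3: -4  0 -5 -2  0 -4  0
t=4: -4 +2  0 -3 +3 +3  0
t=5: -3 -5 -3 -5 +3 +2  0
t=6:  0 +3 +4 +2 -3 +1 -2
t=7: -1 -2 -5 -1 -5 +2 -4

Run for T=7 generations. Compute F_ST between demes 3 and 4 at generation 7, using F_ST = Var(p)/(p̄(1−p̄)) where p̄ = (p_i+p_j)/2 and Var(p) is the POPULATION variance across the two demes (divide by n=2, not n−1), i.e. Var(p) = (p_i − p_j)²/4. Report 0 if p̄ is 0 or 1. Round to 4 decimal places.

0.0169

t=0: k=[0 83 0 0 0 0 0]
t=1: x=[9.1300 64.7400 9.1300 0.0000 0.0000 0.0000 0.0000] k=[4 70 9 0 0 0 0]
t=2: x=[11.2600 56.0300 14.7200 0.9900 0.0000 0.0000 0.0000] k=[14 59 20 0 0 0 0]
t=3: x=[18.9500 49.7600 22.0900 2.2000 0.0000 0.0000 0.0000] k=[15 50 17 0 0 0 0]
t=4: x=[18.8500 42.5200 18.7600 1.8700 0.0000 0.0000 0.0000] k=[15 45 19 0 0 0 0]
t=5: x=[18.3000 38.8400 19.7700 2.0900 0.0000 0.0000 0.0000] k=[15 34 17 0 0 0 0]
t=6: x=[17.0900 30.0400 17.0000 1.8700 0.0000 0.0000 0.0000] k=[17 33 21 4 0 0 0]
t=7: x=[18.7600 29.9200 20.4500 5.4300 0.4400 0.0000 0.0000] k=[18 28 15 4 0 0 0]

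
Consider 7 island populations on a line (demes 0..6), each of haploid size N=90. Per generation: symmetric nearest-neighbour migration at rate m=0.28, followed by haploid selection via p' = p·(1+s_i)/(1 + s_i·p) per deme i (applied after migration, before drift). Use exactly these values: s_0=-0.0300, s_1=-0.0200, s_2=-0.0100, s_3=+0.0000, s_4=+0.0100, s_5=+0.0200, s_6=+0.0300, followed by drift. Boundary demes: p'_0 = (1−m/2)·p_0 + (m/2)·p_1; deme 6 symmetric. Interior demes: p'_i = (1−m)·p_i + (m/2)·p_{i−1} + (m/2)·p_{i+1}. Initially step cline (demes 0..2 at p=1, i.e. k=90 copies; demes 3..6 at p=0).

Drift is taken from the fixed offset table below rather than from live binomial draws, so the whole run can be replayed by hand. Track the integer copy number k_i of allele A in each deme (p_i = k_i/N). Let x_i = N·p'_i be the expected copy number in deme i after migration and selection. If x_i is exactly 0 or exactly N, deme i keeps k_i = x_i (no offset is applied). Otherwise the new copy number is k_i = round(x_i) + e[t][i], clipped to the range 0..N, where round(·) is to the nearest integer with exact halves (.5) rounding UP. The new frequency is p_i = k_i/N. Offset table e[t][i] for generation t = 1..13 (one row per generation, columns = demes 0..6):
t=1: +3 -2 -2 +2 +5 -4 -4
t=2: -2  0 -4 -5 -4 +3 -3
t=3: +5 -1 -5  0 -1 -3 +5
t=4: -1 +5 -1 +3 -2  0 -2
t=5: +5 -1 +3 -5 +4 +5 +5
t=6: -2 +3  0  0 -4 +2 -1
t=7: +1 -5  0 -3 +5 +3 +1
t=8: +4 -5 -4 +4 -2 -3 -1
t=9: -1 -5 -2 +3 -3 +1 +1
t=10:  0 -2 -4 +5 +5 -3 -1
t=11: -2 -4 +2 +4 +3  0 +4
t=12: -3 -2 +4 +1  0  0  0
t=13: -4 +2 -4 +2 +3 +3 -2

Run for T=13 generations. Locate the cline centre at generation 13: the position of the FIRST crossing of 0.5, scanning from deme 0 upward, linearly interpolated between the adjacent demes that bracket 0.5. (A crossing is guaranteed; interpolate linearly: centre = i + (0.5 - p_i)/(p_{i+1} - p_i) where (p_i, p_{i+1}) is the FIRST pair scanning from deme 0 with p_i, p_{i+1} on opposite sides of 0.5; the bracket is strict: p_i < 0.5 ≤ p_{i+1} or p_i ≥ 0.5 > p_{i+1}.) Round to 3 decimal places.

2.000

t=0: k=[90 90 90 0 0 0 0]
t=1: x=[90.0000 90.0000 77.2907 12.6000 0.0000 0.0000 0.0000] k=[90 90 75 15 0 0 0]
t=2: x=[90.0000 87.8582 68.5362 21.3000 2.1205 0.0000 0.0000] k=[90 88 65 16 0 0 0]
t=3: x=[89.7114 84.9648 61.1634 20.6200 2.2618 0.0000 0.0000] k=[90 84 56 21 1 0 0]
t=4: x=[89.1343 80.7537 54.8048 23.1000 3.6951 0.1428 0.0000] k=[88 86 54 26 2 0 0]
t=5: x=[87.6513 81.6482 54.3438 26.5600 5.1279 0.2856 0.0000] k=[90 81 57 22 9 5 0]
t=6: x=[88.7016 78.7019 55.2458 25.0800 10.3508 4.9519 0.7208] k=[87 82 55 25 6 7 0]
t=7: x=[86.1904 78.7222 54.3639 26.5400 8.8793 5.9898 1.0091] k=[87 74 54 24 14 9 2]
t=8: x=[85.0391 72.7399 52.3801 26.8000 14.8228 8.8772 3.0664] k=[89 68 48 31 13 6 2]
t=9: x=[85.9436 67.8039 48.1951 30.8600 14.6617 6.5391 2.6346] k=[85 63 46 34 12 8 4]
t=10: x=[81.6932 63.3224 46.4741 32.6000 14.6416 8.1455 4.6897] k=[82 61 42 38 20 5 4]
t=11: x=[78.7639 60.8835 43.8740 36.0400 20.5775 7.0882 4.2583] k=[77 57 46 40 24 7 8]
t=12: x=[73.7993 57.8437 46.4741 38.6000 24.0349 9.6899 8.0746] k=[71 56 50 40 24 10 8]
t=13: x=[68.4040 56.8380 49.2160 39.1600 24.4568 11.8828 8.5049] k=[64 59 45 41 27 15 7]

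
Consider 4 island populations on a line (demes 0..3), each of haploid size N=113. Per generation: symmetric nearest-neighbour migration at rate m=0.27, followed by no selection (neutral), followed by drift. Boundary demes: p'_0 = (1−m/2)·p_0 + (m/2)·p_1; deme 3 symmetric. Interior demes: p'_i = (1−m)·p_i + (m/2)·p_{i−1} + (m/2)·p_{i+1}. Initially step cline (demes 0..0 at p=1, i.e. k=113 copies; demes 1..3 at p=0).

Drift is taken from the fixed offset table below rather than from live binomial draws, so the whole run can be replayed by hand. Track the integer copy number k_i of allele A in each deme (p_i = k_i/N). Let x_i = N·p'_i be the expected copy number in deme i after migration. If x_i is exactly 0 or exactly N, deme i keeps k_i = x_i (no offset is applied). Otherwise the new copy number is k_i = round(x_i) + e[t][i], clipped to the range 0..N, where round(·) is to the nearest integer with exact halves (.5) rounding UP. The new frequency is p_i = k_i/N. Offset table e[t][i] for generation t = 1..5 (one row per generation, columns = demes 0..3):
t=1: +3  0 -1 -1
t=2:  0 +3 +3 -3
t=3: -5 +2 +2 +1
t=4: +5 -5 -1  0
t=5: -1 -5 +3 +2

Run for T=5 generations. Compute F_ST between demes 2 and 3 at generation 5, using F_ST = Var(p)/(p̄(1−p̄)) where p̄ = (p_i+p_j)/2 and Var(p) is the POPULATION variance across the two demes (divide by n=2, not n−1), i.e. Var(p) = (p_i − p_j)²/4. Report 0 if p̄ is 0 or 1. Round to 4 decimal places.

0.0223

t=0: k=[113 0 0 0]
t=1: x=[97.7450 15.2550 0.0000 0.0000] k=[101 15 0 0]
t=2: x=[89.3900 24.5850 2.0250 0.0000] k=[89 28 5 0]
t=3: x=[80.7650 33.1300 7.4300 0.6750] k=[76 35 9 2]
t=4: x=[70.4650 37.0250 11.5650 2.9450] k=[75 32 11 3]
t=5: x=[69.1950 34.9700 12.7550 4.0800] k=[68 30 16 6]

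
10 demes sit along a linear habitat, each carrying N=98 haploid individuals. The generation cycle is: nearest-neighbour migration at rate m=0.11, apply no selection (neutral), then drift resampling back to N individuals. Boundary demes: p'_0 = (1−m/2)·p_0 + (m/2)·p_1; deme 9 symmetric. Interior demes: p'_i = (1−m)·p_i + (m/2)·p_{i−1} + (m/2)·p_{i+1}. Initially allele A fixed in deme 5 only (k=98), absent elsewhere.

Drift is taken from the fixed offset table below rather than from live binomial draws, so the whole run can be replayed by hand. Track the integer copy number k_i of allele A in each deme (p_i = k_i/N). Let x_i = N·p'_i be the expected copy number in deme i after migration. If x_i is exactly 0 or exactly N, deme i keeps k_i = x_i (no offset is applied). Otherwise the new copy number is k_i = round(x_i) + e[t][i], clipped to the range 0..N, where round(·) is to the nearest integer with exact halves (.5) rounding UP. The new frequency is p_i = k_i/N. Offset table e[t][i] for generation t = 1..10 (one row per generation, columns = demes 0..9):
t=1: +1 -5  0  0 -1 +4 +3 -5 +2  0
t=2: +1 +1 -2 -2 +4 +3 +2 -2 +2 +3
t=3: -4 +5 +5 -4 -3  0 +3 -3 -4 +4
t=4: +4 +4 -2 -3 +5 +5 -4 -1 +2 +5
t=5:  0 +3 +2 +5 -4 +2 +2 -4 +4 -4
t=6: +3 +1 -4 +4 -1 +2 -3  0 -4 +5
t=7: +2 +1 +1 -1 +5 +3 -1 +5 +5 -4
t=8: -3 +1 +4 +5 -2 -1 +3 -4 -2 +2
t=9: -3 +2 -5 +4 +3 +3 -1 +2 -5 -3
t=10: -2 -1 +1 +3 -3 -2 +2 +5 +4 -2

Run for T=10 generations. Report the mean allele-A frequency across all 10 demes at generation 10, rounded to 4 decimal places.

0.1571

t=0: k=[0 0 0 0 0 98 0 0 0 0]
t=1: x=[0.0000 0.0000 0.0000 0.0000 5.3900 87.2200 5.3900 0.0000 0.0000 0.0000] k=[0 0 0 0 4 91 8 0 0 0]
t=2: x=[0.0000 0.0000 0.0000 0.2200 8.5650 81.6500 12.1250 0.4400 0.0000 0.0000] k=[0 0 0 0 13 85 14 0 0 0]
t=3: x=[0.0000 0.0000 0.0000 0.7150 16.2450 77.1350 17.1350 0.7700 0.0000 0.0000] k=[0 0 0 0 13 77 20 0 0 0]
t=4: x=[0.0000 0.0000 0.0000 0.7150 15.8050 70.3450 22.0350 1.1000 0.0000 0.0000] k=[0 0 0 0 21 75 18 0 0 0]
t=5: x=[0.0000 0.0000 0.0000 1.1550 22.8150 68.8950 20.1450 0.9900 0.0000 0.0000] k=[0 0 0 6 19 71 22 0 0 0]
t=6: x=[0.0000 0.0000 0.3300 6.3850 21.1450 65.4450 23.4850 1.2100 0.0000 0.0000] k=[0 0 0 10 20 67 20 1 0 0]
t=7: x=[0.0000 0.0000 0.5500 10.0000 22.0350 61.8300 21.5400 1.9900 0.0550 0.0000] k=[0 0 2 9 27 65 21 7 5 0]
t=8: x=[0.0000 0.1100 2.2750 9.6050 28.1000 60.4900 22.6500 7.6600 4.8350 0.2750] k=[0 1 6 15 26 59 26 4 3 2]
t=9: x=[0.0550 1.2200 6.2200 15.1100 27.2100 55.3700 26.6050 5.1550 3.0000 2.0550] k=[0 3 1 19 30 58 26 7 0 0]
t=10: x=[0.1650 2.7250 2.1000 18.6150 30.9350 54.7000 26.7150 7.6600 0.3850 0.0000] k=[0 2 3 22 28 53 29 13 4 0]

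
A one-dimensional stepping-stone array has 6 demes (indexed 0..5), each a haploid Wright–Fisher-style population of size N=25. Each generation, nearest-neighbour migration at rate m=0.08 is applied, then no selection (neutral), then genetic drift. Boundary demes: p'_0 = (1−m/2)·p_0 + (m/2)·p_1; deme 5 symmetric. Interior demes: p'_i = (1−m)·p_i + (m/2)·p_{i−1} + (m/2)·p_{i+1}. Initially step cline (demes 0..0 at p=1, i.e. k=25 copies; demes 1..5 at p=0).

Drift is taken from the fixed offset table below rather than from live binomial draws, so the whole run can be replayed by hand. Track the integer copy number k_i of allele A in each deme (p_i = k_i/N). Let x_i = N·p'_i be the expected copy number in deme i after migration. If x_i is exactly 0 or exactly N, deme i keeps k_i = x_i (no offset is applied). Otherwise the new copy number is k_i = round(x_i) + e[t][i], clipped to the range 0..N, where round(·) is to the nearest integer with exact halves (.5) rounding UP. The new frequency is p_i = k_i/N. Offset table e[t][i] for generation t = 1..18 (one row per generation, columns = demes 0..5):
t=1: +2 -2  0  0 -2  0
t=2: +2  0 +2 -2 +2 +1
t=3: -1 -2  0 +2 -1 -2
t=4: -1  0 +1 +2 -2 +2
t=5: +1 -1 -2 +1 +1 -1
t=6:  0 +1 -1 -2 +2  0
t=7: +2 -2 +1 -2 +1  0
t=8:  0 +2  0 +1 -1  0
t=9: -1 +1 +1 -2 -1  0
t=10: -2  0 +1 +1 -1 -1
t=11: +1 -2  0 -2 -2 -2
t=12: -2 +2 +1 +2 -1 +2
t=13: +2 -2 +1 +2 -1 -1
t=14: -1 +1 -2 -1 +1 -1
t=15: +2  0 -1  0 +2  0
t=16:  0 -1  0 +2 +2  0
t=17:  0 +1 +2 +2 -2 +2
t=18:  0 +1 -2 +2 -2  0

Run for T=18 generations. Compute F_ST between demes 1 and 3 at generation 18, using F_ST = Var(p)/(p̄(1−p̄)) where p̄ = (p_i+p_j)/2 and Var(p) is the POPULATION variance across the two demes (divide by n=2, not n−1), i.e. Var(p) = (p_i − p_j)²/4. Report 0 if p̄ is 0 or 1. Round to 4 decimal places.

0.0074

t=0: k=[25 0 0 0 0 0]
t=1: x=[24.0000 1.0000 0.0000 0.0000 0.0000 0.0000] k=[25 0 0 0 0 0]
t=2: x=[24.0000 1.0000 0.0000 0.0000 0.0000 0.0000] k=[25 1 0 0 0 0]
t=3: x=[24.0400 1.9200 0.0400 0.0000 0.0000 0.0000] k=[23 0 0 0 0 0]
t=4: x=[22.0800 0.9200 0.0000 0.0000 0.0000 0.0000] k=[21 1 0 0 0 0]
t=5: x=[20.2000 1.7600 0.0400 0.0000 0.0000 0.0000] k=[21 1 0 0 0 0]
t=6: x=[20.2000 1.7600 0.0400 0.0000 0.0000 0.0000] k=[20 3 0 0 0 0]
t=7: x=[19.3200 3.5600 0.1200 0.0000 0.0000 0.0000] k=[21 2 1 0 0 0]
t=8: x=[20.2400 2.7200 1.0000 0.0400 0.0000 0.0000] k=[20 5 1 1 0 0]
t=9: x=[19.4000 5.4400 1.1600 0.9600 0.0400 0.0000] k=[18 6 2 0 0 0]
t=10: x=[17.5200 6.3200 2.0800 0.0800 0.0000 0.0000] k=[16 6 3 1 0 0]
t=11: x=[15.6000 6.2800 3.0400 1.0400 0.0400 0.0000] k=[17 4 3 0 0 0]
t=12: x=[16.4800 4.4800 2.9200 0.1200 0.0000 0.0000] k=[14 6 4 2 0 0]
t=13: x=[13.6800 6.2400 4.0000 2.0000 0.0800 0.0000] k=[16 4 5 4 0 0]
t=14: x=[15.5200 4.5200 4.9200 3.8800 0.1600 0.0000] k=[15 6 3 3 1 0]
t=15: x=[14.6400 6.2400 3.1200 2.9200 1.0400 0.0400] k=[17 6 2 3 3 0]
t=16: x=[16.5600 6.2800 2.2000 2.9600 2.8800 0.1200] k=[17 5 2 5 5 0]
t=17: x=[16.5200 5.3600 2.2400 4.8800 4.8000 0.2000] k=[17 6 4 7 3 2]
t=18: x=[16.5600 6.3600 4.2000 6.7200 3.1200 2.0400] k=[17 7 2 9 1 2]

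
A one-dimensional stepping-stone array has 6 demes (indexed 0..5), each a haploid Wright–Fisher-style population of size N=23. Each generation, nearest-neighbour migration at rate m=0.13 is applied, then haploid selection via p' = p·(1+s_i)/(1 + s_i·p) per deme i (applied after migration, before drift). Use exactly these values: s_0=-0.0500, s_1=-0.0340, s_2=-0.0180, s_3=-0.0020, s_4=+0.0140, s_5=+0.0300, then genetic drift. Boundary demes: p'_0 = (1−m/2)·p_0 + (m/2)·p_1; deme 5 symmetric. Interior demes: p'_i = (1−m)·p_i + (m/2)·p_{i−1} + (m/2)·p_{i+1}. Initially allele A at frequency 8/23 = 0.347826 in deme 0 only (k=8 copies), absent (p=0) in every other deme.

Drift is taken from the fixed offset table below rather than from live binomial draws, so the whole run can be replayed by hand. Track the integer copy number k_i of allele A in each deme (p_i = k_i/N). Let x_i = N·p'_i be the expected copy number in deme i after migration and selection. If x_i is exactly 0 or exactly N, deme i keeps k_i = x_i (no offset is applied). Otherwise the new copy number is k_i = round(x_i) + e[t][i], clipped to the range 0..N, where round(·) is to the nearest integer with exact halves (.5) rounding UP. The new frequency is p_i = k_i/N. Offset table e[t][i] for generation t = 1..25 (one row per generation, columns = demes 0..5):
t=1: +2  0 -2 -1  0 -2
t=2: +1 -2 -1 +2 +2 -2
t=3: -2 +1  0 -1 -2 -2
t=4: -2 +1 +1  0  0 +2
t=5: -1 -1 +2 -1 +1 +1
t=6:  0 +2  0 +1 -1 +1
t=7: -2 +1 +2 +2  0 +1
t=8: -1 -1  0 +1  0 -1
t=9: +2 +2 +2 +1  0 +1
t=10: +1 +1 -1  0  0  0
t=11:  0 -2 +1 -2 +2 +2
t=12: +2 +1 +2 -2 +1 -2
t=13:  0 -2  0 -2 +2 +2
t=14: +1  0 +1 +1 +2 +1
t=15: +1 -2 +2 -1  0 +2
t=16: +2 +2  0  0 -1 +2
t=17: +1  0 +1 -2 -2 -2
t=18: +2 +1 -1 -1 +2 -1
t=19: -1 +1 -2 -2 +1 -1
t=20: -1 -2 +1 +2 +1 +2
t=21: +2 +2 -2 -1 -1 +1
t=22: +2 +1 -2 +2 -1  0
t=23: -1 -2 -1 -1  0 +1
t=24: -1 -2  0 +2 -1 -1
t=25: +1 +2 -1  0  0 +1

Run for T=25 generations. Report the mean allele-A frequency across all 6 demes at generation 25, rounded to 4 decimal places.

t=0: k=[8 0 0 0 0 0]
t=1: x=[7.2235 0.5027 0.0000 0.0000 0.0000 0.0000] k=[9 1 0 0 0 0]
t=2: x=[8.2073 1.4086 0.0638 0.0000 0.0000 0.0000] k=[9 0 0 0 0 0]
t=3: x=[8.1432 0.5656 0.0000 0.0000 0.0000 0.0000] k=[6 2 0 0 0 0]
t=4: x=[5.5219 2.0641 0.1277 0.0000 0.0000 0.0000] k=[4 3 1 0 0 0]
t=5: x=[3.7705 2.8476 1.0467 0.0649 0.0000 0.0000] k=[3 2 3 0 0 0]
t=6: x=[2.8062 2.0641 2.6965 0.1946 0.0000 0.0000] k=[3 4 3 1 0 0]
t=7: x=[2.9313 3.7599 2.8888 1.0630 0.0659 0.0000] k=[1 5 5 3 0 0]
t=8: x=[1.2003 4.6112 4.8006 2.9299 0.1977 0.0000] k=[0 4 5 4 0 0]
t=9: x=[0.2471 3.6964 4.8006 3.7986 0.2636 0.0000] k=[2 6 7 5 0 0]
t=10: x=[2.1576 5.6562 6.7183 4.7974 0.3295 0.0000] k=[3 7 6 5 0 0]
t=11: x=[3.1191 6.5123 5.9198 4.7325 0.3295 0.0000] k=[3 5 7 3 2 0]
t=12: x=[2.9939 4.8660 6.5248 3.1895 1.9598 0.1339] k=[5 6 9 1 3 0]
t=13: x=[4.8653 5.9757 8.1890 1.6469 2.7080 0.2008] k=[5 4 8 0 5 2]
t=14: x=[4.7391 4.2048 7.1303 0.8434 4.5304 2.2544] k=[6 4 8 2 7 3]
t=15: x=[5.6486 4.2684 7.2595 2.7102 6.4795 3.3436] k=[7 2 9 2 6 5]
t=16: x=[6.4346 2.6966 7.9950 2.7102 5.7346 5.1827] k=[8 5 8 3 5 7]
t=17: x=[7.5427 5.2486 7.3886 3.4491 5.0546 7.0133] k=[9 5 8 1 3 5]
t=18: x=[8.4638 5.3124 7.2595 1.5820 3.0365 4.9844] k=[10 6 6 1 5 4]
t=19: x=[9.4532 6.1036 5.5977 1.5820 4.7270 4.1649] k=[8 7 4 0 6 3]
t=20: x=[7.6706 6.7045 3.8761 0.6487 5.4728 3.2772] k=[7 5 5 3 6 5]
t=21: x=[6.6254 4.9934 4.8006 3.3193 5.8001 5.1827] k=[9 7 3 2 5 6]
t=22: x=[8.5922 6.7045 3.1454 2.2559 4.9236 6.0661] k=[11 8 1 4 4 6]
t=23: x=[10.5117 7.5634 1.6224 3.7986 4.1773 6.0002] k=[10 6 1 3 4 7]
t=24: x=[9.4532 5.7840 1.4304 2.9299 4.1773 6.9475] k=[8 4 1 5 3 6]
t=25: x=[7.4788 3.9505 1.4304 4.6026 3.3647 5.9342] k=[8 6 0 5 3 7]

0.2101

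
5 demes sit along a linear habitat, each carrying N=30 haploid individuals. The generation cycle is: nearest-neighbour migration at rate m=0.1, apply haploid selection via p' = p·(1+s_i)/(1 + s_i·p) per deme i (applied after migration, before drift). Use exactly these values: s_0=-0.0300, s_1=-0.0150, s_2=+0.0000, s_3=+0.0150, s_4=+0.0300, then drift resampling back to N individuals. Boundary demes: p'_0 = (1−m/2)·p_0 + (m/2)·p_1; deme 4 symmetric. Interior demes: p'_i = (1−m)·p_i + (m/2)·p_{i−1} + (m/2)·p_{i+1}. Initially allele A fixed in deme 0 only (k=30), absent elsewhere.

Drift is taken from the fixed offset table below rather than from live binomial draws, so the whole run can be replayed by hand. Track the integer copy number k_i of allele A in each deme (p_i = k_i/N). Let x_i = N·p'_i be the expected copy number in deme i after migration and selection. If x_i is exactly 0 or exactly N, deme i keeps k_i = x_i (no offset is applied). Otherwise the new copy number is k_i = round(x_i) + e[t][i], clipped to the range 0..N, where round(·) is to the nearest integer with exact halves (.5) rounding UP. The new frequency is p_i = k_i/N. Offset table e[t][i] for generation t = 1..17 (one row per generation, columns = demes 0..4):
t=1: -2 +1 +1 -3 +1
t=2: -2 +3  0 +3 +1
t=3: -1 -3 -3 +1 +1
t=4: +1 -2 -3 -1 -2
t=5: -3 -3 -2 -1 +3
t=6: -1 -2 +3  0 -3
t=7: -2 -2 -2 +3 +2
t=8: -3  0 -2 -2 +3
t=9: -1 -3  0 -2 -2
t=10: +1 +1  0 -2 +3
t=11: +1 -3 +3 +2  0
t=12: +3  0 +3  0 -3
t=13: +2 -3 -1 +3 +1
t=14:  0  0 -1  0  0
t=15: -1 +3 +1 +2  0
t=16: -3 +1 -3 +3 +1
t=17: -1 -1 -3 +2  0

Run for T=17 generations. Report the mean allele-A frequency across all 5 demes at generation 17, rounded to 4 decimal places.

0.1267

t=0: k=[30 0 0 0 0]
t=1: x=[28.4560 1.4786 0.0000 0.0000 0.0000] k=[26 2 0 0 0]
t=2: x=[24.6678 3.0582 0.1000 0.0000 0.0000] k=[23 6 0 0 0]
t=3: x=[21.9722 6.4729 0.3000 0.0000 0.0000] k=[21 3 0 0 0]
t=4: x=[19.8969 3.7007 0.1500 0.0000 0.0000] k=[21 2 0 0 0]
t=5: x=[19.8464 2.8113 0.1000 0.0000 0.0000] k=[17 0 0 0 0]
t=6: x=[15.9227 0.8376 0.0000 0.0000 0.0000] k=[15 0 0 0 0]
t=7: x=[14.0223 0.7390 0.0000 0.0000 0.0000] k=[12 0 0 0 0]
t=8: x=[11.1855 0.5912 0.0000 0.0000 0.0000] k=[8 1 0 0 0]
t=9: x=[7.4777 1.2813 0.0500 0.0000 0.0000] k=[6 0 0 0 0]
t=10: x=[5.5607 0.2955 0.0000 0.0000 0.0000] k=[7 1 0 0 0]
t=11: x=[6.5428 1.2320 0.0500 0.0000 0.0000] k=[8 0 3 0 0]
t=12: x=[7.4285 0.5419 2.7000 0.1522 0.0000] k=[10 1 6 0 0]
t=13: x=[9.3528 1.6759 5.4500 0.3045 0.0000] k=[11 0 4 3 0]
t=14: x=[10.2435 0.7390 3.7500 2.9392 0.1545] k=[10 1 3 3 0]
t=15: x=[9.3528 1.5279 2.9000 2.8886 0.1545] k=[8 5 4 5 0]
t=16: x=[7.6747 5.0363 4.1000 4.7593 0.2574] k=[5 6 1 8 1]
t=17: x=[4.9234 5.6305 1.6000 7.3826 1.3886] k=[4 5 0 9 1]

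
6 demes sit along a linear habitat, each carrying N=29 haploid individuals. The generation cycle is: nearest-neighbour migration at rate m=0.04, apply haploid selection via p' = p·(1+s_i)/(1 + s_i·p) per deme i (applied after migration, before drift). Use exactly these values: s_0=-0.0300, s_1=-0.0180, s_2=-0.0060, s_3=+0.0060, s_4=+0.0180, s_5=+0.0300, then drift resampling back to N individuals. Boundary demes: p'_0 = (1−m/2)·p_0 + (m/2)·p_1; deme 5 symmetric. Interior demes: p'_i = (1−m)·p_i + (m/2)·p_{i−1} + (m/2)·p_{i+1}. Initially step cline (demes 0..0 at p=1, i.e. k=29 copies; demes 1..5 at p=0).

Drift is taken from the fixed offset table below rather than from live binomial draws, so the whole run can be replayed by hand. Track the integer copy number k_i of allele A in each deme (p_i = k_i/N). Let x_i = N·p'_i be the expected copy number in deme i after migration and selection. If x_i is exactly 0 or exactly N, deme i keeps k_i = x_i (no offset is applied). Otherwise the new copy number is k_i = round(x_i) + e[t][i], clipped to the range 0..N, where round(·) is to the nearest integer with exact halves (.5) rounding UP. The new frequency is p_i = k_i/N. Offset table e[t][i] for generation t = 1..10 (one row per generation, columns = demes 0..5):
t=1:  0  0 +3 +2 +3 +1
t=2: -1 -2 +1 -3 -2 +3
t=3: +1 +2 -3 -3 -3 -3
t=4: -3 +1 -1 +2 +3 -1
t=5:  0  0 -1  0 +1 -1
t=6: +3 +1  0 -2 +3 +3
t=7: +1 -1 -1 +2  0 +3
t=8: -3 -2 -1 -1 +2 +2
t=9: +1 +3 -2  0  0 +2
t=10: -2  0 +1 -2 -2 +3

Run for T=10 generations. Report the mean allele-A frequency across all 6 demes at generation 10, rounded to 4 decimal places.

t=0: k=[29 0 0 0 0 0]
t=1: x=[28.4024 0.5698 0.0000 0.0000 0.0000 0.0000] k=[28 1 0 0 0 0]
t=2: x=[27.4150 1.4940 0.0199 0.0000 0.0000 0.0000] k=[26 0 1 0 0 0]
t=3: x=[25.3847 0.5305 0.9544 0.0201 0.0000 0.0000] k=[26 3 0 0 0 0]
t=4: x=[25.4461 3.3459 0.0596 0.0000 0.0000 0.0000] k=[22 4 0 0 0 0]
t=5: x=[21.4715 4.2142 0.0795 0.0000 0.0000 0.0000] k=[21 4 0 0 0 0]
t=6: x=[20.4779 4.1944 0.0795 0.0000 0.0000 0.0000] k=[23 5 0 0 0 0]
t=7: x=[22.4875 5.1822 0.0994 0.0000 0.0000 0.0000] k=[23 4 0 0 0 0]
t=8: x=[22.4671 4.2339 0.0795 0.0000 0.0000 0.0000] k=[19 2 0 0 0 0]
t=9: x=[18.4565 2.2618 0.0398 0.0000 0.0000 0.0000] k=[19 5 0 0 0 0]
t=10: x=[18.5170 5.1032 0.0994 0.0000 0.0000 0.0000] k=[17 5 1 0 0 0]

0.1322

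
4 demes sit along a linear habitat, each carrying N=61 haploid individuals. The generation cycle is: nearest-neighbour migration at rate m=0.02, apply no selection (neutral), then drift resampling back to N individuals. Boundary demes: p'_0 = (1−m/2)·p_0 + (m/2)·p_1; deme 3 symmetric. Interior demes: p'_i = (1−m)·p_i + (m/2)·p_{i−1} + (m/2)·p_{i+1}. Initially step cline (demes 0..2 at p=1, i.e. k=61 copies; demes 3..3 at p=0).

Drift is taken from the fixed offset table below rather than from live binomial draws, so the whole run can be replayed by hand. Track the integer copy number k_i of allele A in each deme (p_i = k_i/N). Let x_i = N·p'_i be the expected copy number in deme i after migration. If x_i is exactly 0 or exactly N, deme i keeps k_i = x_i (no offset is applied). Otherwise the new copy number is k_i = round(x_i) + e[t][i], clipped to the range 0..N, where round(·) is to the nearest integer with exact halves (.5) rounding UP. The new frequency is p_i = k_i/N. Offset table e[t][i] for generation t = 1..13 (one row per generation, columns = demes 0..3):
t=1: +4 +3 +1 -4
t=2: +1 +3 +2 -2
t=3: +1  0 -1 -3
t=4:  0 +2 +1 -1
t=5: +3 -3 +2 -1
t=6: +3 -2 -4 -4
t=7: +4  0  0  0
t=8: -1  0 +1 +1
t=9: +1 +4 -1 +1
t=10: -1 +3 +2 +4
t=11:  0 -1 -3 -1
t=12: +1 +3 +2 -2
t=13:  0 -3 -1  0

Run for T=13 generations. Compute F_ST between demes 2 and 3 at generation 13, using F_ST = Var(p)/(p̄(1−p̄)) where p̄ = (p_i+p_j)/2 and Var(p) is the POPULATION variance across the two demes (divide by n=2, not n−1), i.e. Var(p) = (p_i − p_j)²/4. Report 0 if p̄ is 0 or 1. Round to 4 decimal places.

0.5943

t=0: k=[61 61 61 0]
t=1: x=[61.0000 61.0000 60.3900 0.6100] k=[61 61 61 0]
t=2: x=[61.0000 61.0000 60.3900 0.6100] k=[61 61 61 0]
t=3: x=[61.0000 61.0000 60.3900 0.6100] k=[61 61 59 0]
t=4: x=[61.0000 60.9800 58.4300 0.5900] k=[61 61 59 0]
t=5: x=[61.0000 60.9800 58.4300 0.5900] k=[61 58 60 0]
t=6: x=[60.9700 58.0500 59.3800 0.6000] k=[61 56 55 0]
t=7: x=[60.9500 56.0400 54.4600 0.5500] k=[61 56 54 1]
t=8: x=[60.9500 56.0300 53.4900 1.5300] k=[60 56 54 3]
t=9: x=[59.9600 56.0200 53.5100 3.5100] k=[61 60 53 5]
t=10: x=[60.9900 59.9400 52.5900 5.4800] k=[60 61 55 9]
t=11: x=[60.0100 60.9300 54.6000 9.4600] k=[60 60 52 8]
t=12: x=[60.0000 59.9200 51.6400 8.4400] k=[61 61 54 6]
t=13: x=[61.0000 60.9300 53.5900 6.4800] k=[61 58 53 6]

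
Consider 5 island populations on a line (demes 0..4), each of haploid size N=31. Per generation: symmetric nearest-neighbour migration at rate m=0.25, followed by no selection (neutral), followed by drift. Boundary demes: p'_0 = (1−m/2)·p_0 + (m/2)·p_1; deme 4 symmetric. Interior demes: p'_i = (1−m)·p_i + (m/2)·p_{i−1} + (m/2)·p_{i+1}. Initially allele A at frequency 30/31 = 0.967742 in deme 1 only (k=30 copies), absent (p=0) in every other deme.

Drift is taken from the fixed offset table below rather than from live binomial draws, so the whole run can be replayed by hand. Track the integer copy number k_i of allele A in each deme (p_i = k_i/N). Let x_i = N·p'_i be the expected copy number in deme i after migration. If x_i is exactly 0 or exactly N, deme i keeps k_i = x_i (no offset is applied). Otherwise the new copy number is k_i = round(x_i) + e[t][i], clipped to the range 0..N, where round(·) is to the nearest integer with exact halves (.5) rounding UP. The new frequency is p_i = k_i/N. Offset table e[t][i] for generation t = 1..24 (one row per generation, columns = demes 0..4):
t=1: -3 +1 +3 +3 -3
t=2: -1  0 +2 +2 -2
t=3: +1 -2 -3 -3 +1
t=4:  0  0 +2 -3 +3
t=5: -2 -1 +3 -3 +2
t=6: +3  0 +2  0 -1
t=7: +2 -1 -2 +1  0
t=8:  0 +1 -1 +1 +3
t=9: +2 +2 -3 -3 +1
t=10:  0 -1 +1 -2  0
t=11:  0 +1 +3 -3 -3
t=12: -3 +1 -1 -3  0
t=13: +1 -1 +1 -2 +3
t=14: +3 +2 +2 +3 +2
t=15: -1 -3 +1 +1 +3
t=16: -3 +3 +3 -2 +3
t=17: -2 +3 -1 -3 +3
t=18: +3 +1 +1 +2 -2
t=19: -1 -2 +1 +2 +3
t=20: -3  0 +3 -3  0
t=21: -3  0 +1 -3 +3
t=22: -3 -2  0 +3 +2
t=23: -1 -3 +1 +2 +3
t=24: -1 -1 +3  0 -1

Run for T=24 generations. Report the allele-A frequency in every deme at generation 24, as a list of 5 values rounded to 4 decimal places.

[0.0968, 0.2258, 0.5484, 0.5161, 0.6129]

t=0: k=[0 30 0 0 0]
t=1: x=[3.7500 22.5000 3.7500 0.0000 0.0000] k=[1 24 7 0 0]
t=2: x=[3.8750 19.0000 8.2500 0.8750 0.0000] k=[3 19 10 3 0]
t=3: x=[5.0000 15.8750 10.2500 3.5000 0.3750] k=[6 14 7 1 1]
t=4: x=[7.0000 12.1250 7.1250 1.7500 1.0000] k=[7 12 9 0 4]
t=5: x=[7.6250 11.0000 8.2500 1.6250 3.5000] k=[6 10 11 0 6]
t=6: x=[6.5000 9.6250 9.5000 2.1250 5.2500] k=[10 10 12 2 4]
t=7: x=[10.0000 10.2500 10.5000 3.5000 3.7500] k=[12 9 9 5 4]
t=8: x=[11.6250 9.3750 8.5000 5.3750 4.1250] k=[12 10 8 6 7]
t=9: x=[11.7500 10.0000 8.0000 6.3750 6.8750] k=[14 12 5 3 8]
t=10: x=[13.7500 11.3750 5.6250 3.8750 7.3750] k=[14 10 7 2 7]
t=11: x=[13.5000 10.1250 6.7500 3.2500 6.3750] k=[14 11 10 0 3]
t=12: x=[13.6250 11.2500 8.8750 1.6250 2.6250] k=[11 12 8 0 3]
t=13: x=[11.1250 11.3750 7.5000 1.3750 2.6250] k=[12 10 9 0 6]
t=14: x=[11.7500 10.1250 8.0000 1.8750 5.2500] k=[15 12 10 5 7]
t=15: x=[14.6250 12.1250 9.6250 5.8750 6.7500] k=[14 9 11 7 10]
t=16: x=[13.3750 9.8750 10.2500 7.8750 9.6250] k=[10 13 13 6 13]
t=17: x=[10.3750 12.6250 12.1250 7.7500 12.1250] k=[8 16 11 5 15]
t=18: x=[9.0000 14.3750 10.8750 7.0000 13.7500] k=[12 15 12 9 12]
t=19: x=[12.3750 14.2500 12.0000 9.7500 11.6250] k=[11 12 13 12 15]
t=20: x=[11.1250 12.0000 12.7500 12.5000 14.6250] k=[8 12 16 10 15]
t=21: x=[8.5000 12.0000 14.7500 11.3750 14.3750] k=[6 12 16 8 17]
t=22: x=[6.7500 11.7500 14.5000 10.1250 15.8750] k=[4 10 15 13 18]
t=23: x=[4.7500 9.8750 14.1250 13.8750 17.3750] k=[4 7 15 16 20]
t=24: x=[4.3750 7.6250 14.1250 16.3750 19.5000] k=[3 7 17 16 19]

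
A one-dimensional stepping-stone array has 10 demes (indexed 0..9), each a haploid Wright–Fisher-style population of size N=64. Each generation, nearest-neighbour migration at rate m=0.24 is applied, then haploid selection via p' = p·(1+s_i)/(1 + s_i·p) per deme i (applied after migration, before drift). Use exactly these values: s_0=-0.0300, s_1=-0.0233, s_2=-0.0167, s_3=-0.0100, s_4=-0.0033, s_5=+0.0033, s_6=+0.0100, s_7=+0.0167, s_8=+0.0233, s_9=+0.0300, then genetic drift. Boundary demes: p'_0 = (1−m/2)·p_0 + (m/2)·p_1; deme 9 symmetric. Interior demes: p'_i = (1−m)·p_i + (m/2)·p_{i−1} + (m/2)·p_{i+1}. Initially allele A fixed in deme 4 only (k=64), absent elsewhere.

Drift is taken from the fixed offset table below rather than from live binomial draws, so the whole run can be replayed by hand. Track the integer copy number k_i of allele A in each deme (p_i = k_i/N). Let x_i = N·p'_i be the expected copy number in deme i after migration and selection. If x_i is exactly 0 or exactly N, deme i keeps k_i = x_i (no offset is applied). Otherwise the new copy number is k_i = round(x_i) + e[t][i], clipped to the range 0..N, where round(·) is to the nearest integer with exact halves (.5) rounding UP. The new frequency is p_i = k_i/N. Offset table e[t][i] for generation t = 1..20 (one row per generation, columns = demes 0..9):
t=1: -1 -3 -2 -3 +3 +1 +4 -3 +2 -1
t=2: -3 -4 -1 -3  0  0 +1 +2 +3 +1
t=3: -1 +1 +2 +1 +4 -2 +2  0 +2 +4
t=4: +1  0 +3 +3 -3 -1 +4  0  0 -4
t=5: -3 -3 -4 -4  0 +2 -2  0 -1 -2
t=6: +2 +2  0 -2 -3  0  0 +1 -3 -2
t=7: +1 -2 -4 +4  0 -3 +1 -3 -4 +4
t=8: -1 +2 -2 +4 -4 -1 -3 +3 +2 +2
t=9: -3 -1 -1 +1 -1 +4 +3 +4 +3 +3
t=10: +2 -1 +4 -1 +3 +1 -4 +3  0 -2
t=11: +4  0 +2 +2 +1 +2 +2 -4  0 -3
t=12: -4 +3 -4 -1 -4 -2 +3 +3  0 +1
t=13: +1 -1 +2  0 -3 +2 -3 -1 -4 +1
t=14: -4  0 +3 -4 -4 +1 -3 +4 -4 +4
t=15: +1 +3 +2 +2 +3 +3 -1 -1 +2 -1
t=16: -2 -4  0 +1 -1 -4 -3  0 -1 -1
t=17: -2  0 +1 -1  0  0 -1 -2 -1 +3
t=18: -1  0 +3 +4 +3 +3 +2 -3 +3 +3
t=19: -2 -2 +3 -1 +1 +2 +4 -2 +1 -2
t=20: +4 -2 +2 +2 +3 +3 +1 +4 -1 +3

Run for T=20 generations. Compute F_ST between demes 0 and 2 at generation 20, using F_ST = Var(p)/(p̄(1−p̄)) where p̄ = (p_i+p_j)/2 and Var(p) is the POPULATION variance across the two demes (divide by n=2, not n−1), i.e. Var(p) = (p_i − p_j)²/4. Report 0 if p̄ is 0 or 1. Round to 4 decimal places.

t=0: k=[0 0 0 0 64 0 0 0 0 0]
t=1: x=[0.0000 0.0000 0.0000 7.6123 48.6014 7.7023 0.0000 0.0000 0.0000 0.0000] k=[0 0 0 5 52 9 0 0 0 0]
t=2: x=[0.0000 0.0000 0.5901 9.9552 41.1515 13.1143 1.0906 0.0000 0.0000 0.0000] k=[0 0 0 7 41 13 2 0 0 0]
t=3: x=[0.0000 0.0000 0.8262 10.1538 33.5072 15.0779 3.1093 0.2440 0.0000 0.0000] k=[0 0 3 11 38 13 5 0 0 0]
t=4: x=[0.0000 0.3517 3.5432 13.1745 31.7071 15.0779 5.4091 0.6099 0.0000 0.0000] k=[0 0 7 16 29 14 9 1 0 0]
t=5: x=[0.0000 0.8207 7.1326 16.3573 25.5892 15.2382 8.7146 1.8698 0.1228 0.0000] k=[0 0 3 12 26 17 7 2 0 0]
t=6: x=[0.0000 0.3517 3.6614 12.4986 23.1911 16.9210 7.6669 2.3979 0.2456 0.0000] k=[0 2 4 10 20 17 8 3 0 0]
t=7: x=[0.2328 1.9548 4.4103 10.3922 18.3966 16.3200 8.5535 3.2913 0.3683 0.0000] k=[1 0 0 14 18 13 10 0 0 0]
t=8: x=[0.8540 0.1172 1.6527 12.6974 16.8789 13.2746 9.2384 1.2197 0.0000 0.0000] k=[0 2 0 17 13 12 6 4 0 0]
t=9: x=[0.2328 1.4854 2.2433 14.3677 13.3251 11.4309 6.5382 3.8190 0.4911 0.0000] k=[0 0 1 15 12 15 10 8 3 0]
t=10: x=[0.0000 0.1172 2.5189 12.8564 12.6863 14.0761 10.4467 7.7521 3.3116 0.3707] k=[0 0 7 12 16 15 6 11 3 0]
t=11: x=[0.0000 0.8207 6.6589 11.7831 15.3614 14.0761 7.7475 9.5741 3.6791 0.3707] k=[0 1 9 14 16 16 10 6 4 0]
t=12: x=[0.1164 1.7983 8.5149 13.5324 15.7208 15.3184 10.3259 6.3339 3.8423 0.4943] k=[0 5 5 13 12 13 13 9 4 1]
t=13: x=[0.5822 4.3044 5.8696 11.8228 12.2073 12.9139 12.6205 9.0074 4.3321 1.3999] k=[2 3 8 12 9 15 10 8 0 2]
t=14: x=[2.0584 3.4032 7.7644 11.0677 10.0520 13.7155 10.4467 7.3875 1.2274 1.8113] k=[0 3 11 7 6 15 7 11 0 6]
t=15: x=[0.3493 3.5207 9.4239 7.2948 7.1789 12.9941 8.5132 9.3312 2.0860 5.4250] k=[1 7 11 9 10 16 8 8 4 4]
t=16: x=[1.6697 6.6188 10.1355 9.2800 10.5708 14.3567 9.0369 7.6306 4.5769 4.1123] k=[0 3 10 10 10 10 6 8 4 3]
t=17: x=[0.3493 3.4032 9.0286 9.9155 9.9721 9.5467 6.7801 7.3875 4.4545 3.2089] k=[0 3 10 9 10 10 6 5 3 6]
t=18: x=[0.3493 3.4032 8.9100 9.1608 9.8524 9.5467 6.4172 4.9552 3.6791 5.7939] k=[0 3 12 13 13 13 8 2 7 9]
t=19: x=[0.3493 3.6383 10.8870 12.7769 12.9658 12.4330 7.9490 3.3725 6.7783 8.9859] k=[0 2 14 12 14 14 12 1 8 7]
t=20: x=[0.2328 3.1291 12.1533 12.3793 13.7243 13.7956 11.0104 3.2101 7.1856 7.3092] k=[4 1 14 14 17 17 12 7 6 10]

0.0505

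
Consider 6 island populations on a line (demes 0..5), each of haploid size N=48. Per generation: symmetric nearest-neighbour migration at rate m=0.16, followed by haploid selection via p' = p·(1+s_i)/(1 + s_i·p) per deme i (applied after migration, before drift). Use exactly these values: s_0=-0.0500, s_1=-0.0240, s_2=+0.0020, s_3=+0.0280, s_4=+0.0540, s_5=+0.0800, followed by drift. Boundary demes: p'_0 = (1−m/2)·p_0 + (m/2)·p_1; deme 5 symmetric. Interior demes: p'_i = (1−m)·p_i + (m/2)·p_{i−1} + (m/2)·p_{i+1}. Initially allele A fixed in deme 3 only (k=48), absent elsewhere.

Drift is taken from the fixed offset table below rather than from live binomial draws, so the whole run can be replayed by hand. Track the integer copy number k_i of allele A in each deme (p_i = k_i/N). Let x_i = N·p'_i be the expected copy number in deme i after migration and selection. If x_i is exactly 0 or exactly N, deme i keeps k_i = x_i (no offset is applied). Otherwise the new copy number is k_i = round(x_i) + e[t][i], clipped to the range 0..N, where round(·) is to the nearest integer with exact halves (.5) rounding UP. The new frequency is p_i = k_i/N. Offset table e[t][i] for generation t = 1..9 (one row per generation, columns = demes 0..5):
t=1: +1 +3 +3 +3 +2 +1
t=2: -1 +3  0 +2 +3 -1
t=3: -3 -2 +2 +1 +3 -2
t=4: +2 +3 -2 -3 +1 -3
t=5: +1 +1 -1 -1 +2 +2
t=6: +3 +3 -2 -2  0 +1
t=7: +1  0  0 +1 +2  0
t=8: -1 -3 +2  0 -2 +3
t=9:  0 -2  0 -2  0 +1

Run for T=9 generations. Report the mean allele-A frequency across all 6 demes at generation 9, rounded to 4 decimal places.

0.2917

t=0: k=[0 0 0 48 0 0]
t=1: x=[0.0000 0.0000 3.8471 40.4965 4.0300 0.0000] k=[0 0 7 43 6 0]
t=2: x=[0.0000 0.5467 9.3350 37.3900 8.8535 0.5180] k=[0 4 9 39 12 0]
t=3: x=[0.3041 3.9902 11.0170 34.7071 13.7092 1.0351] k=[0 2 13 36 17 0]
t=4: x=[0.1520 2.6583 13.9798 32.9270 17.7441 1.4655] k=[2 6 12 30 19 0]
t=5: x=[2.2093 6.0307 12.9789 28.0029 18.9598 1.6375] k=[3 7 12 27 21 4]
t=6: x=[3.1649 6.9346 12.8188 25.6501 20.7371 5.7375] k=[6 10 11 24 21 7]
t=7: x=[6.0438 9.5725 11.9780 23.0507 20.7371 8.6525] k=[7 10 12 24 23 9]
t=8: x=[6.9303 9.7302 12.8188 23.2909 22.5878 10.7483] k=[6 7 15 23 21 14]
t=9: x=[5.8128 7.4066 15.0206 22.5298 21.2206 15.3523] k=[6 5 15 21 21 16]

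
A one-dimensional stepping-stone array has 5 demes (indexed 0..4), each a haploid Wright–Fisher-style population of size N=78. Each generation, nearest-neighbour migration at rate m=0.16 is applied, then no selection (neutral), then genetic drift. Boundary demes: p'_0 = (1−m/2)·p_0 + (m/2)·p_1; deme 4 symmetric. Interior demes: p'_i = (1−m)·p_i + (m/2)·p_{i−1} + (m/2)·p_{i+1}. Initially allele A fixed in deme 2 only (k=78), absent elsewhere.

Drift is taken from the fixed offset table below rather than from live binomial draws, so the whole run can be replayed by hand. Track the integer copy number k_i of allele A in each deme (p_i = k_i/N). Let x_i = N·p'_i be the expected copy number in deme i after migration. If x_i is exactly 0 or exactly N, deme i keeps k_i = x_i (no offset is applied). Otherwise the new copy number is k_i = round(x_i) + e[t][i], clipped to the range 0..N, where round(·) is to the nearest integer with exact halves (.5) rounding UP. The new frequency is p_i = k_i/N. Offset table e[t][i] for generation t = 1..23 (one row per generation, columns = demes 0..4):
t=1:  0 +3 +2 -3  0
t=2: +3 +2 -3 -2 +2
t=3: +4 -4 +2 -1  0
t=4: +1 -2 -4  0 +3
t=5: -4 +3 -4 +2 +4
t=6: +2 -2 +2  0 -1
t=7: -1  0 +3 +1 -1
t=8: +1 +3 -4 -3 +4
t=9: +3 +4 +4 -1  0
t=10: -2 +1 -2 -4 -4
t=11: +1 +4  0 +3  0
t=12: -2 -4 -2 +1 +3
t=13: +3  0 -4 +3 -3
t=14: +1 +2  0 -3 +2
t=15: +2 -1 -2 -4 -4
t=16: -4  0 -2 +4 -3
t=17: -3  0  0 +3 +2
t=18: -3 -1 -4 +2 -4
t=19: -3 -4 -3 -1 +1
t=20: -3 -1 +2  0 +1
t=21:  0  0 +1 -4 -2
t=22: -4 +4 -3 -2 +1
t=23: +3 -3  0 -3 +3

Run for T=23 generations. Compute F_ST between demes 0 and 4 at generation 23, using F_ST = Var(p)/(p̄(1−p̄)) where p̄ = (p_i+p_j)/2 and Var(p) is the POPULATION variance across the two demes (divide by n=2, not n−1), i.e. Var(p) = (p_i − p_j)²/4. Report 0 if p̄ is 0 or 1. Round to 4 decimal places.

0.0132

t=0: k=[0 0 78 0 0]
t=1: x=[0.0000 6.2400 65.5200 6.2400 0.0000] k=[0 9 68 3 0]
t=2: x=[0.7200 13.0000 58.0800 7.9600 0.2400] k=[4 15 55 6 2]
t=3: x=[4.8800 17.3200 47.8800 9.6000 2.3200] k=[9 13 50 9 2]
t=4: x=[9.3200 15.6400 43.7600 11.7200 2.5600] k=[10 14 40 12 6]
t=5: x=[10.3200 15.7600 35.6800 13.7600 6.4800] k=[6 19 32 16 10]
t=6: x=[7.0400 19.0000 29.6800 16.8000 10.4800] k=[9 17 32 17 9]
t=7: x=[9.6400 17.5600 29.6000 17.5600 9.6400] k=[9 18 33 19 9]
t=8: x=[9.7200 18.4800 30.6800 19.3200 9.8000] k=[11 21 27 16 14]
t=9: x=[11.8000 20.6800 25.6400 16.7200 14.1600] k=[15 25 30 16 14]
t=10: x=[15.8000 24.6000 28.4800 16.9600 14.1600] k=[14 26 26 13 10]
t=11: x=[14.9600 25.0400 24.9600 13.8000 10.2400] k=[16 29 25 17 10]
t=12: x=[17.0400 27.6400 24.6800 17.0800 10.5600] k=[15 24 23 18 14]
t=13: x=[15.7200 23.2000 22.6800 18.0800 14.3200] k=[19 23 19 21 11]
t=14: x=[19.3200 22.3600 19.4800 20.0400 11.8000] k=[20 24 19 17 14]
t=15: x=[20.3200 23.2800 19.2400 16.9200 14.2400] k=[22 22 17 13 10]
t=16: x=[22.0000 21.6000 17.0800 13.0800 10.2400] k=[18 22 15 17 7]
t=17: x=[18.3200 21.1200 15.7200 16.0400 7.8000] k=[15 21 16 19 10]
t=18: x=[15.4800 20.1200 16.6400 18.0400 10.7200] k=[12 19 13 20 7]
t=19: x=[12.5600 17.9600 14.0400 18.4000 8.0400] k=[10 14 11 17 9]
t=20: x=[10.3200 13.4400 11.7200 15.8800 9.6400] k=[7 12 14 16 11]
t=21: x=[7.4000 11.7600 14.0000 15.4400 11.4000] k=[7 12 15 11 9]
t=22: x=[7.4000 11.8400 14.4400 11.1600 9.1600] k=[3 16 11 9 10]
t=23: x=[4.0400 14.5600 11.2400 9.2400 9.9200] k=[7 12 11 6 13]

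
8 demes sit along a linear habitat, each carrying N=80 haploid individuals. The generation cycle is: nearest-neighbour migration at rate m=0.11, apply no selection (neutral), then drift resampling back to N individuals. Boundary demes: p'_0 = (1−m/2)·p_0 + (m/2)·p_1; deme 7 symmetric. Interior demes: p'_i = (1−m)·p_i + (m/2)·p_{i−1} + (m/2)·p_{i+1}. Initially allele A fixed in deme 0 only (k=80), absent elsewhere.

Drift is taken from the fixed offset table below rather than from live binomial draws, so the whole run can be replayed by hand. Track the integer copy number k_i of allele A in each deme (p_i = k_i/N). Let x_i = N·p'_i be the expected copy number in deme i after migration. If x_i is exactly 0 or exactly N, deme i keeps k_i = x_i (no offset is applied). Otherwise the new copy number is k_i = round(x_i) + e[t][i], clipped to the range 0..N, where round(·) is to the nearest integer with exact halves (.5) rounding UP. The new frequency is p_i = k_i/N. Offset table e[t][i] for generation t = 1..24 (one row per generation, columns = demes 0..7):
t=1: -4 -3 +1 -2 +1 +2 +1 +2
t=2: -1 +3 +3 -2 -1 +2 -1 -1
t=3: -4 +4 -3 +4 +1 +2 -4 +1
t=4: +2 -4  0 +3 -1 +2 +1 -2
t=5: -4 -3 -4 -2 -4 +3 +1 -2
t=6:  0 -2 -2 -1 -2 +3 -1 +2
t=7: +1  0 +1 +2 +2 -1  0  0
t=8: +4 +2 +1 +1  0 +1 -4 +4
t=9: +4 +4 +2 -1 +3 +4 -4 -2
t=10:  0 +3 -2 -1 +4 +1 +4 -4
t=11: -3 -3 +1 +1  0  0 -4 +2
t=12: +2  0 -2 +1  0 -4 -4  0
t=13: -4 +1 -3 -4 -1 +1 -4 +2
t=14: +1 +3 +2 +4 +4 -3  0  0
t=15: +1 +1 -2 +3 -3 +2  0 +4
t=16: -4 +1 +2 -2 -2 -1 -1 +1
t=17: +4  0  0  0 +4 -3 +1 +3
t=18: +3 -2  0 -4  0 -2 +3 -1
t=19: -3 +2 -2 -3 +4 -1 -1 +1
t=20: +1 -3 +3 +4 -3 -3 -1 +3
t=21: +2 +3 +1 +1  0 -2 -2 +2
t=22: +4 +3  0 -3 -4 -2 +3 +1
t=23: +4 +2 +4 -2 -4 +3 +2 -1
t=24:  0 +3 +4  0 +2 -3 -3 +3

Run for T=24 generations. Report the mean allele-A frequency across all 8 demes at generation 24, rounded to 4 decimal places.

t=0: k=[80 0 0 0 0 0 0 0]
t=1: x=[75.6000 4.4000 0.0000 0.0000 0.0000 0.0000 0.0000 0.0000] k=[72 1 0 0 0 0 0 0]
t=2: x=[68.0950 4.8500 0.0550 0.0000 0.0000 0.0000 0.0000 0.0000] k=[67 8 3 0 0 0 0 0]
t=3: x=[63.7550 10.9700 3.1100 0.1650 0.0000 0.0000 0.0000 0.0000] k=[60 15 0 4 0 0 0 0]
t=4: x=[57.5250 16.6500 1.0450 3.5600 0.2200 0.0000 0.0000 0.0000] k=[60 13 1 7 0 0 0 0]
t=5: x=[57.4150 14.9250 1.9900 6.2850 0.3850 0.0000 0.0000 0.0000] k=[53 12 0 4 0 0 0 0]
t=6: x=[50.7450 13.5950 0.8800 3.5600 0.2200 0.0000 0.0000 0.0000] k=[51 12 0 3 0 0 0 0]
t=7: x=[48.8550 13.4850 0.8250 2.6700 0.1650 0.0000 0.0000 0.0000] k=[50 13 2 5 2 0 0 0]
t=8: x=[47.9650 14.4300 2.7700 4.6700 2.0550 0.1100 0.0000 0.0000] k=[52 16 4 6 2 1 0 0]
t=9: x=[50.0200 17.3200 4.7700 5.6700 2.1650 1.0000 0.0550 0.0000] k=[54 21 7 5 5 5 0 0]
t=10: x=[52.1850 22.0450 7.6600 5.1100 5.0000 4.7250 0.2750 0.0000] k=[52 25 6 4 9 6 4 0]
t=11: x=[50.5150 25.4400 6.9350 4.3850 8.5600 6.0550 3.8900 0.2200] k=[48 22 8 5 9 6 0 2]
t=12: x=[46.5700 22.6600 8.6050 5.3850 8.6150 5.8350 0.4400 1.8900] k=[49 23 7 6 9 2 0 2]
t=13: x=[47.5700 23.5500 7.8250 6.2200 8.4500 2.2750 0.2200 1.8900] k=[44 25 5 2 7 3 0 4]
t=14: x=[42.9550 24.9450 5.9350 2.4400 6.5050 3.0550 0.3850 3.7800] k=[44 28 8 6 11 0 0 4]
t=15: x=[43.1200 27.7800 8.9900 6.3850 10.1200 0.6050 0.2200 3.7800] k=[44 29 7 9 7 3 0 8]
t=16: x=[43.1750 28.6150 8.3200 8.7800 6.8900 3.0550 0.6050 7.5600] k=[39 30 10 7 5 2 0 9]
t=17: x=[38.5050 29.3950 10.9350 7.0550 4.9450 2.0550 0.6050 8.5050] k=[43 29 11 7 9 0 2 12]
t=18: x=[42.2300 28.7800 11.7700 7.3300 8.3950 0.6050 2.4400 11.4500] k=[45 27 12 3 8 0 5 10]
t=19: x=[44.0100 27.1650 12.3300 3.7700 7.2850 0.7150 5.0000 9.7250] k=[41 29 10 1 11 0 4 11]
t=20: x=[40.3400 28.6150 10.5500 2.0450 9.8450 0.8250 4.1650 10.6150] k=[41 26 14 6 7 0 3 14]
t=21: x=[40.1750 26.1650 14.2200 6.4950 6.5600 0.5500 3.4400 13.3950] k=[42 29 15 7 7 0 1 15]
t=22: x=[41.2850 28.9450 15.3300 7.4400 6.6150 0.4400 1.7150 14.2300] k=[45 32 15 4 3 0 5 15]
t=23: x=[44.2850 31.7800 15.3300 4.5500 2.8900 0.4400 5.2750 14.4500] k=[48 34 19 3 0 3 7 13]
t=24: x=[47.2300 33.9450 18.9450 3.7150 0.3300 3.0550 7.1100 12.6700] k=[47 37 23 4 2 0 4 16]

0.2078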